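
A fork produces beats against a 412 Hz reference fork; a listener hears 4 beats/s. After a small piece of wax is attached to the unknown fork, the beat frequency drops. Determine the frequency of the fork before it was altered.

|f − 412| = 4, so the fork was at either 408 Hz or 416 Hz.
Loading a fork with wax lowers its frequency; the adjustment lowers the fork's frequency.
The beat rate fell, so the adjustment moved the fork toward 412 Hz — it must have started above the reference.

416 Hz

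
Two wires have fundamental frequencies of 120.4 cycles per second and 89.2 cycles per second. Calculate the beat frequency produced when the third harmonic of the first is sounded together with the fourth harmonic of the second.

4.4 Hz

Third harmonic of the first: 3·120.4 = 361.2 Hz.
Fourth harmonic of the second: 4·89.2 = 356.8 Hz.
f_beat = |361.2 − 356.8| = 4.4 Hz.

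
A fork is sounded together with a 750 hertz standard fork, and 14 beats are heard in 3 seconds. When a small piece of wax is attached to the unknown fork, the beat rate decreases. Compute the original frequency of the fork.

754.6667 Hz

Beat frequency = 14/3 = 4.6667 Hz.
|f − 750| = 4.6667, so the fork was at either 745.3333 Hz or 754.6667 Hz.
Loading a fork with wax lowers its frequency; the adjustment lowers the fork's frequency.
The beat rate fell, so the adjustment moved the fork toward 750 Hz — it must have started above the reference.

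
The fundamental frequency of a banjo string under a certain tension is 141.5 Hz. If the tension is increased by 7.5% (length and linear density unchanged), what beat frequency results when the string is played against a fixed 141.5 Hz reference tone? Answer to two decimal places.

For a string, f ∝ √T, so the new frequency is 141.5·√1.075 = 146.7103 Hz.
f_beat = |146.7103 − 141.5| = 5.21 Hz.

5.21 Hz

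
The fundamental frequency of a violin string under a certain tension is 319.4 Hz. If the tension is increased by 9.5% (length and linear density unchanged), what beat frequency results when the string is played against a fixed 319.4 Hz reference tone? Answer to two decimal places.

14.83 Hz

For a string, f ∝ √T, so the new frequency is 319.4·√1.095 = 334.2273 Hz.
f_beat = |334.2273 − 319.4| = 14.83 Hz.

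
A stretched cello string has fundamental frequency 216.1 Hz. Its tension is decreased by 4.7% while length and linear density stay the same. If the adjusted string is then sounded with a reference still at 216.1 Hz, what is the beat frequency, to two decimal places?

For a string, f ∝ √T, so the new frequency is 216.1·√0.953 = 210.9605 Hz.
f_beat = |210.9605 − 216.1| = 5.14 Hz.

5.14 Hz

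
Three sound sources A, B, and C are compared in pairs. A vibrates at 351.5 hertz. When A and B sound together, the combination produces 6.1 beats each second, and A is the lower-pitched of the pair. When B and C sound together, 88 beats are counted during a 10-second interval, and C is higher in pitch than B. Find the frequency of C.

366.4 Hz

B is above A, so f_B = 351.5 + 6.1 = 357.6 Hz.
B–C: Beat frequency = 88/10 = 8.8 Hz.
C is above B, so f_C = 357.6 + 8.8 = 366.4 Hz.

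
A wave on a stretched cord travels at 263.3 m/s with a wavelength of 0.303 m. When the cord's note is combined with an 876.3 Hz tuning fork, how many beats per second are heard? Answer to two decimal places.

7.32 Hz

Source frequency f = v/λ = 263.3/0.303 = 868.9769 Hz.
f_beat = |868.9769 − 876.3| = 7.32 Hz.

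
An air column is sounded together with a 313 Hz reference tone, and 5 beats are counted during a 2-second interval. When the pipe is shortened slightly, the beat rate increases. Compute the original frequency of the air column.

Beat frequency = 5/2 = 2.5 Hz.
|f − 313| = 2.5, so the air column was at either 310.5 Hz or 315.5 Hz.
A shorter pipe has a higher fundamental; the adjustment raises the air column's frequency.
The beat rate rose, so the adjustment moved the air column further from 313 Hz — it was already above the reference.

315.5 Hz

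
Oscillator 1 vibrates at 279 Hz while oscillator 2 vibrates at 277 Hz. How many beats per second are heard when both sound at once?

The beat frequency equals the magnitude of the frequency difference.
|279 − 277| = 2 Hz.

2 Hz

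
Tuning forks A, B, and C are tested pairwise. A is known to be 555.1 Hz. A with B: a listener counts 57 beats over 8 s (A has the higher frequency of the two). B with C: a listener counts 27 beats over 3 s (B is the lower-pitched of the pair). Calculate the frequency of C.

556.975 Hz

A–B: Beat frequency = 57/8 = 7.125 Hz.
B is below A, so f_B = 555.1 − 7.125 = 547.975 Hz.
B–C: Beat frequency = 27/3 = 9 Hz.
C is above B, so f_C = 547.975 + 9 = 556.975 Hz.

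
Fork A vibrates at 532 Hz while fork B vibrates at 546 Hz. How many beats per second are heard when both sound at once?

f_beat = |f₁ − f₂|.
|532 − 546| = 14 Hz.

14 Hz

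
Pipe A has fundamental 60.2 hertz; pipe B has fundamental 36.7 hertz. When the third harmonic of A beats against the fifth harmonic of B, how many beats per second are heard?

2.9 Hz

Third harmonic of the first: 3·60.2 = 180.6 Hz.
Fifth harmonic of the second: 5·36.7 = 183.5 Hz.
f_beat = |180.6 − 183.5| = 2.9 Hz.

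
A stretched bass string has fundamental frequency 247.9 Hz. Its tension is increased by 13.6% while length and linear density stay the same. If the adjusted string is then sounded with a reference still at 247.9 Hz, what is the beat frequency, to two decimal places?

16.32 Hz

For a string, f ∝ √T, so the new frequency is 247.9·√1.136 = 264.2200 Hz.
f_beat = |264.2200 − 247.9| = 16.32 Hz.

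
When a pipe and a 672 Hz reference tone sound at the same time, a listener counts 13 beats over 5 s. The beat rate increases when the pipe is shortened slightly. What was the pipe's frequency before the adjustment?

674.6 Hz

Beat frequency = 13/5 = 2.6 Hz.
|f − 672| = 2.6, so the pipe was at either 669.4 Hz or 674.6 Hz.
A shorter pipe has a higher fundamental; the adjustment raises the pipe's frequency.
The beat rate rose, so the adjustment moved the pipe further from 672 Hz — it was already above the reference.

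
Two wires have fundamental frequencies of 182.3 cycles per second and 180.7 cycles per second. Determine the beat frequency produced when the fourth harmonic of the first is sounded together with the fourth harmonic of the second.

Fourth harmonic of the first: 4·182.3 = 729.2 Hz.
Fourth harmonic of the second: 4·180.7 = 722.8 Hz.
f_beat = |729.2 − 722.8| = 6.4 Hz.

6.4 Hz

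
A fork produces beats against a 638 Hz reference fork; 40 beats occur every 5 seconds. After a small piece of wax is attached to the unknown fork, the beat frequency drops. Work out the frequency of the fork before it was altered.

Beat frequency = 40/5 = 8 Hz.
|f − 638| = 8, so the fork was at either 630 Hz or 646 Hz.
Loading a fork with wax lowers its frequency; the adjustment lowers the fork's frequency.
The beat rate fell, so the adjustment moved the fork toward 638 Hz — it must have started above the reference.

646 Hz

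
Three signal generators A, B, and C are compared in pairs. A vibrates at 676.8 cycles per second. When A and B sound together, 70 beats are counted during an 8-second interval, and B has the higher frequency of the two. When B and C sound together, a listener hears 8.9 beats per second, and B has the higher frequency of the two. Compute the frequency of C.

A–B: Beat frequency = 70/8 = 8.75 Hz.
B is above A, so f_B = 676.8 + 8.75 = 685.55 Hz.
C is below B, so f_C = 685.55 − 8.9 = 676.65 Hz.

676.65 Hz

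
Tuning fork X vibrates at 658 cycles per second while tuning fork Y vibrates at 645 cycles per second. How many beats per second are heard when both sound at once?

13 Hz

The beat frequency equals the magnitude of the frequency difference.
|658 − 645| = 13 Hz.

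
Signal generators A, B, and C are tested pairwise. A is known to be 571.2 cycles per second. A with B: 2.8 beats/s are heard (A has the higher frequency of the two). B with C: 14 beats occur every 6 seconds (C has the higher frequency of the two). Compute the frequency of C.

570.7333 Hz

B is below A, so f_B = 571.2 − 2.8 = 568.4 Hz.
B–C: Beat frequency = 14/6 = 2.3333 Hz.
C is above B, so f_C = 568.4 + 2.3333 = 570.7333 Hz.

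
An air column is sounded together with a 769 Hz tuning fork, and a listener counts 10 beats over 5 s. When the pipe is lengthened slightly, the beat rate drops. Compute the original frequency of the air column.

Beat frequency = 10/5 = 2 Hz.
|f − 769| = 2, so the air column was at either 767 Hz or 771 Hz.
A longer pipe has a lower fundamental; the adjustment lowers the air column's frequency.
The beat rate fell, so the adjustment moved the air column toward 769 Hz — it must have started above the reference.

771 Hz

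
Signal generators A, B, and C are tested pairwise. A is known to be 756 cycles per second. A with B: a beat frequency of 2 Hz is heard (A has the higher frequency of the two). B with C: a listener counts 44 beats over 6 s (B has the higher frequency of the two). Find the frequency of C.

B is below A, so f_B = 756 − 2 = 754 Hz.
B–C: Beat frequency = 44/6 = 7.3333 Hz.
C is below B, so f_C = 754 − 7.3333 = 746.6667 Hz.

746.6667 Hz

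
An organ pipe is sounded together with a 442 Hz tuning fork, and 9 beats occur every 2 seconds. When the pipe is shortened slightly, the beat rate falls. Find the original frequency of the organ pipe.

Beat frequency = 9/2 = 4.5 Hz.
|f − 442| = 4.5, so the organ pipe was at either 437.5 Hz or 446.5 Hz.
A shorter pipe has a higher fundamental; the adjustment raises the organ pipe's frequency.
The beat rate fell, so the adjustment moved the organ pipe toward 442 Hz — it must have started below the reference.

437.5 Hz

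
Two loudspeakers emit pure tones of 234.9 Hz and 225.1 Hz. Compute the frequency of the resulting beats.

The beat frequency equals the magnitude of the frequency difference.
|234.9 − 225.1| = 9.8 Hz.

9.8 Hz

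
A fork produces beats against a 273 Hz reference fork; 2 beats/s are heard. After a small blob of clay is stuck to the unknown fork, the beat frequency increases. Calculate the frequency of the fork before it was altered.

|f − 273| = 2, so the fork was at either 271 Hz or 275 Hz.
Adding mass to a fork lowers its frequency; the adjustment lowers the fork's frequency.
The beat rate rose, so the adjustment moved the fork further from 273 Hz — it was already below the reference.

271 Hz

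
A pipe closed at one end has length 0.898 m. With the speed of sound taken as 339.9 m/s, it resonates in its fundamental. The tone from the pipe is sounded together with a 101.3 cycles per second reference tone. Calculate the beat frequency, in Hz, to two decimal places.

6.67 Hz

Closed pipe (odd harmonics): f_n = n·v/(4L) = 1·339.9/(4·0.898) = 94.6269 Hz.
f_beat = |94.6269 − 101.3| = 6.67 Hz.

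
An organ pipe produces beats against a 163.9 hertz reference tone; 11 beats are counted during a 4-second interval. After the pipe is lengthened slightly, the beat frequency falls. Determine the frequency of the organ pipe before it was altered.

Beat frequency = 11/4 = 2.75 Hz.
|f − 163.9| = 2.75, so the organ pipe was at either 161.15 Hz or 166.65 Hz.
A longer pipe has a lower fundamental; the adjustment lowers the organ pipe's frequency.
The beat rate fell, so the adjustment moved the organ pipe toward 163.9 Hz — it must have started above the reference.

166.65 Hz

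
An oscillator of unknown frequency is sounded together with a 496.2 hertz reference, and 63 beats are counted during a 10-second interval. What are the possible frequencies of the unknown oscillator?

489.9 Hz or 502.5 Hz

Beat frequency = 63/10 = 6.3 Hz.
|f − 496.2| = 6.3, so f = 496.2 ± 6.3.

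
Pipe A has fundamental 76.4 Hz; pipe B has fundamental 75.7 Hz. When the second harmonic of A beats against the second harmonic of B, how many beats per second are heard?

Second harmonic of the first: 2·76.4 = 152.8 Hz.
Second harmonic of the second: 2·75.7 = 151.4 Hz.
f_beat = |152.8 − 151.4| = 1.4 Hz.

1.4 Hz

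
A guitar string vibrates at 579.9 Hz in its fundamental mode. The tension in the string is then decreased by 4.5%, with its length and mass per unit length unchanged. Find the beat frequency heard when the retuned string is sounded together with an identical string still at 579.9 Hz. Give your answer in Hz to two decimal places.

13.20 Hz

For a string, f ∝ √T, so the new frequency is 579.9·√0.955 = 566.7021 Hz.
f_beat = |566.7021 − 579.9| = 13.20 Hz.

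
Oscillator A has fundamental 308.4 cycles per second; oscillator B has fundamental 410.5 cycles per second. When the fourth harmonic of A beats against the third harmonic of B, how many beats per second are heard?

Fourth harmonic of the first: 4·308.4 = 1233.6 Hz.
Third harmonic of the second: 3·410.5 = 1231.5 Hz.
f_beat = |1233.6 − 1231.5| = 2.1 Hz.

2.1 Hz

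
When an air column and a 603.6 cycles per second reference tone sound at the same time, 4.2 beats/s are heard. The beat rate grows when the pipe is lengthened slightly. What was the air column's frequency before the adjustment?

599.4 Hz

|f − 603.6| = 4.2, so the air column was at either 599.4 Hz or 607.8 Hz.
A longer pipe has a lower fundamental; the adjustment lowers the air column's frequency.
The beat rate rose, so the adjustment moved the air column further from 603.6 Hz — it was already below the reference.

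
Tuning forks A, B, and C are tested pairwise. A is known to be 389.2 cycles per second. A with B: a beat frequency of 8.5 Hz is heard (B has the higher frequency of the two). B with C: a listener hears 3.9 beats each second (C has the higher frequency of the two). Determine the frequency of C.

B is above A, so f_B = 389.2 + 8.5 = 397.7 Hz.
C is above B, so f_C = 397.7 + 3.9 = 401.6 Hz.

401.6 Hz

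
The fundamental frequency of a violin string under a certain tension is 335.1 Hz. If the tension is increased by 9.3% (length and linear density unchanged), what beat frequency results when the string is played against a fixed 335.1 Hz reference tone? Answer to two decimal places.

For a string, f ∝ √T, so the new frequency is 335.1·√1.093 = 350.3358 Hz.
f_beat = |350.3358 − 335.1| = 15.24 Hz.

15.24 Hz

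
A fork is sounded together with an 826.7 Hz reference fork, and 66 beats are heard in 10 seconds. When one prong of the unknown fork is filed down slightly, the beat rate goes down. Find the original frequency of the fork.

820.1 Hz

Beat frequency = 66/10 = 6.6 Hz.
|f − 826.7| = 6.6, so the fork was at either 820.1 Hz or 833.3 Hz.
Filing a prong removes mass and raises the fork's frequency; the adjustment raises the fork's frequency.
The beat rate fell, so the adjustment moved the fork toward 826.7 Hz — it must have started below the reference.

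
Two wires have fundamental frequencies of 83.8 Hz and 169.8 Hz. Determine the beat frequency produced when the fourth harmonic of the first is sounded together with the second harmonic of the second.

Fourth harmonic of the first: 4·83.8 = 335.2 Hz.
Second harmonic of the second: 2·169.8 = 339.6 Hz.
f_beat = |335.2 − 339.6| = 4.4 Hz.

4.4 Hz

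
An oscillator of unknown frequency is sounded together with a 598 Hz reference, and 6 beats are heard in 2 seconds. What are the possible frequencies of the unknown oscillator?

Beat frequency = 6/2 = 3 Hz.
|f − 598| = 3, so f = 598 ± 3.

595 Hz or 601 Hz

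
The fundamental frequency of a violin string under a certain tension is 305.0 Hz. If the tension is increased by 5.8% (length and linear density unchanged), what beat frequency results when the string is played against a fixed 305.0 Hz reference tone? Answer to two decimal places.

For a string, f ∝ √T, so the new frequency is 305.0·√1.058 = 313.7203 Hz.
f_beat = |313.7203 − 305.0| = 8.72 Hz.

8.72 Hz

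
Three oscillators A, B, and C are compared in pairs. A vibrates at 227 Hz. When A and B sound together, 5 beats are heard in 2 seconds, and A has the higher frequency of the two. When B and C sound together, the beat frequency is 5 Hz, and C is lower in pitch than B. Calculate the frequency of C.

219.5 Hz

A–B: Beat frequency = 5/2 = 2.5 Hz.
B is below A, so f_B = 227 − 2.5 = 224.5 Hz.
C is below B, so f_C = 224.5 − 5 = 219.5 Hz.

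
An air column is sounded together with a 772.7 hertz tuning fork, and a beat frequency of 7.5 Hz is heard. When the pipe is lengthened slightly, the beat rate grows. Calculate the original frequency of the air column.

|f − 772.7| = 7.5, so the air column was at either 765.2 Hz or 780.2 Hz.
A longer pipe has a lower fundamental; the adjustment lowers the air column's frequency.
The beat rate rose, so the adjustment moved the air column further from 772.7 Hz — it was already below the reference.

765.2 Hz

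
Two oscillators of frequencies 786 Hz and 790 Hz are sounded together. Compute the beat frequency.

4 Hz

The beat frequency equals the magnitude of the frequency difference.
|786 − 790| = 4 Hz.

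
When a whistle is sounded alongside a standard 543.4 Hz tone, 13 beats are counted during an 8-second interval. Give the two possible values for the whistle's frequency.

541.775 Hz or 545.025 Hz

Beat frequency = 13/8 = 1.625 Hz.
|f − 543.4| = 1.625, so f = 543.4 ± 1.625.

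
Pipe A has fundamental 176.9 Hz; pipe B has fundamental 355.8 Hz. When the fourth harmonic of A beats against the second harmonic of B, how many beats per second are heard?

Fourth harmonic of the first: 4·176.9 = 707.6 Hz.
Second harmonic of the second: 2·355.8 = 711.6 Hz.
f_beat = |707.6 − 711.6| = 4.0 Hz.

4.0 Hz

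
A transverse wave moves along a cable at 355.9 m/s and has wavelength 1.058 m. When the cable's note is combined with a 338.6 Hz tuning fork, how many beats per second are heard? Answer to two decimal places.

Source frequency f = v/λ = 355.9/1.058 = 336.3894 Hz.
f_beat = |336.3894 − 338.6| = 2.21 Hz.

2.21 Hz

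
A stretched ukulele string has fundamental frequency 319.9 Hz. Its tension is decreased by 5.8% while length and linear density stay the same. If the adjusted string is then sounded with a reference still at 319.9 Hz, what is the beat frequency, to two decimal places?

For a string, f ∝ √T, so the new frequency is 319.9·√0.942 = 310.4843 Hz.
f_beat = |310.4843 − 319.9| = 9.42 Hz.

9.42 Hz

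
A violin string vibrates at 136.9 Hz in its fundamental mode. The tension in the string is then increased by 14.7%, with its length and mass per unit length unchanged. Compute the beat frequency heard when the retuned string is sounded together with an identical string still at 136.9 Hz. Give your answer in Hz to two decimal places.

For a string, f ∝ √T, so the new frequency is 136.9·√1.147 = 146.6173 Hz.
f_beat = |146.6173 − 136.9| = 9.72 Hz.

9.72 Hz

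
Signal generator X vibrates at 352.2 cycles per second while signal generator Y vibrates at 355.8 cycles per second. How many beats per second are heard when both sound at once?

The beat frequency equals the magnitude of the frequency difference.
|352.2 − 355.8| = 3.6 Hz.

3.6 Hz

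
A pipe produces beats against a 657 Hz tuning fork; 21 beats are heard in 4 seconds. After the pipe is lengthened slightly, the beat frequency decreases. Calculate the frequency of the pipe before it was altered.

Beat frequency = 21/4 = 5.25 Hz.
|f − 657| = 5.25, so the pipe was at either 651.75 Hz or 662.25 Hz.
A longer pipe has a lower fundamental; the adjustment lowers the pipe's frequency.
The beat rate fell, so the adjustment moved the pipe toward 657 Hz — it must have started above the reference.

662.25 Hz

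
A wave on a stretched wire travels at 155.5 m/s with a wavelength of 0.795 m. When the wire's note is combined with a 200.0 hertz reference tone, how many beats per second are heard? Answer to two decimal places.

4.40 Hz

Source frequency f = v/λ = 155.5/0.795 = 195.5975 Hz.
f_beat = |195.5975 − 200.0| = 4.40 Hz.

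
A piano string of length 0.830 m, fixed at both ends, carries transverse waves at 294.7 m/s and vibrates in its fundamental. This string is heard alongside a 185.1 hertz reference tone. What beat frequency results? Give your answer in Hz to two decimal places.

7.57 Hz

For a string fixed at both ends, f_n = n·v/(2L) = 1·294.7/(2·0.830) = 177.5301 Hz.
f_beat = |177.5301 − 185.1| = 7.57 Hz.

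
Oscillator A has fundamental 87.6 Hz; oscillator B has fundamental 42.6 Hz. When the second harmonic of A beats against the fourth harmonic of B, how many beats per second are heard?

Second harmonic of the first: 2·87.6 = 175.2 Hz.
Fourth harmonic of the second: 4·42.6 = 170.4 Hz.
f_beat = |175.2 − 170.4| = 4.8 Hz.

4.8 Hz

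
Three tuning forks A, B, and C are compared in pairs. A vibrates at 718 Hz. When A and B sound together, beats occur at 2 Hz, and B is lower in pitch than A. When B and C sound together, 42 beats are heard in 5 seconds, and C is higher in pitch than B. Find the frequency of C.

B is below A, so f_B = 718 − 2 = 716 Hz.
B–C: Beat frequency = 42/5 = 8.4 Hz.
C is above B, so f_C = 716 + 8.4 = 724.4 Hz.

724.4 Hz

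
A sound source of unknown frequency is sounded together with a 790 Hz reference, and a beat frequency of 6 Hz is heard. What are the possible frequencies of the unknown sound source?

|f − 790| = 6, so f = 790 ± 6.

784 Hz or 796 Hz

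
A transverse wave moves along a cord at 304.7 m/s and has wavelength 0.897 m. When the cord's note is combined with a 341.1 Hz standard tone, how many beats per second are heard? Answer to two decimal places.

Source frequency f = v/λ = 304.7/0.897 = 339.6878 Hz.
f_beat = |339.6878 − 341.1| = 1.41 Hz.

1.41 Hz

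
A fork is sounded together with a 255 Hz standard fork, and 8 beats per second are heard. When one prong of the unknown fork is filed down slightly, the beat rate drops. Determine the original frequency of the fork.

247 Hz

|f − 255| = 8, so the fork was at either 247 Hz or 263 Hz.
Filing a prong removes mass and raises the fork's frequency; the adjustment raises the fork's frequency.
The beat rate fell, so the adjustment moved the fork toward 255 Hz — it must have started below the reference.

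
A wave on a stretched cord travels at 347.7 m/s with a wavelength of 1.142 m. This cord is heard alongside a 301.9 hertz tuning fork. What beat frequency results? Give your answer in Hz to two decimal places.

2.57 Hz

Source frequency f = v/λ = 347.7/1.142 = 304.4658 Hz.
f_beat = |304.4658 − 301.9| = 2.57 Hz.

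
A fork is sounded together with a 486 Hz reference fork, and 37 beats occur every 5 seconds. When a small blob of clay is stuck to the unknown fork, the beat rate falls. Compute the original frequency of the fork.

493.4 Hz

Beat frequency = 37/5 = 7.4 Hz.
|f − 486| = 7.4, so the fork was at either 478.6 Hz or 493.4 Hz.
Adding mass to a fork lowers its frequency; the adjustment lowers the fork's frequency.
The beat rate fell, so the adjustment moved the fork toward 486 Hz — it must have started above the reference.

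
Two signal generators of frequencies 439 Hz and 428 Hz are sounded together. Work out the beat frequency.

Beats arise from superposition of two nearby frequencies; the beat rate is |f₁ − f₂|.
|439 − 428| = 11 Hz.

11 Hz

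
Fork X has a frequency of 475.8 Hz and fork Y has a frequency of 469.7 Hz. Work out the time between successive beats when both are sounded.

f_beat = |475.8 − 469.7| = 6.1 Hz.
Beat period T = 1 / f_beat = 1 / 6.1 s.

0.164 s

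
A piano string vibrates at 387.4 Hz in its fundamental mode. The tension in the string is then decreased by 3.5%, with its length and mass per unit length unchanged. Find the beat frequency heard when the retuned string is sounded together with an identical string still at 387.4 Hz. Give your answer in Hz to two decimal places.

6.84 Hz

For a string, f ∝ √T, so the new frequency is 387.4·√0.965 = 380.5601 Hz.
f_beat = |380.5601 − 387.4| = 6.84 Hz.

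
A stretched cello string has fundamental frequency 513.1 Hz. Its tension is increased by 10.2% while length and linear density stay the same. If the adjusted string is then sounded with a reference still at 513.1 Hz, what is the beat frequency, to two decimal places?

For a string, f ∝ √T, so the new frequency is 513.1·√1.102 = 538.6328 Hz.
f_beat = |538.6328 − 513.1| = 25.53 Hz.

25.53 Hz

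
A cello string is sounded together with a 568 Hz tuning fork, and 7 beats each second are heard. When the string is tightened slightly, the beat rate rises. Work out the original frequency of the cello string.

|f − 568| = 7, so the cello string was at either 561 Hz or 575 Hz.
Increasing tension raises a string's frequency; the adjustment raises the cello string's frequency.
The beat rate rose, so the adjustment moved the cello string further from 568 Hz — it was already above the reference.

575 Hz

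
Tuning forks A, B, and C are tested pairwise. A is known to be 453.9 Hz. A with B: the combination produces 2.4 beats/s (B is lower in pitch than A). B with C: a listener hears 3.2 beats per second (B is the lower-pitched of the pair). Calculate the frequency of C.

B is below A, so f_B = 453.9 − 2.4 = 451.5 Hz.
C is above B, so f_C = 451.5 + 3.2 = 454.7 Hz.

454.7 Hz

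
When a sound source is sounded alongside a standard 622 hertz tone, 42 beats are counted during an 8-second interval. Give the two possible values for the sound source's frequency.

Beat frequency = 42/8 = 5.25 Hz.
|f − 622| = 5.25, so f = 622 ± 5.25.

616.75 Hz or 627.25 Hz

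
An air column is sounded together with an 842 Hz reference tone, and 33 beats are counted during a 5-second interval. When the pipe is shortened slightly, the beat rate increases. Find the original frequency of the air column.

Beat frequency = 33/5 = 6.6 Hz.
|f − 842| = 6.6, so the air column was at either 835.4 Hz or 848.6 Hz.
A shorter pipe has a higher fundamental; the adjustment raises the air column's frequency.
The beat rate rose, so the adjustment moved the air column further from 842 Hz — it was already above the reference.

848.6 Hz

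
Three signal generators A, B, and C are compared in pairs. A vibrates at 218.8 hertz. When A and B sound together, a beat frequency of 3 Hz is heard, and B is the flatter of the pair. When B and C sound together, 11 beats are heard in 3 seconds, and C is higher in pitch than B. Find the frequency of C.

B is below A, so f_B = 218.8 − 3 = 215.8 Hz.
B–C: Beat frequency = 11/3 = 3.6667 Hz.
C is above B, so f_C = 215.8 + 3.6667 = 219.4667 Hz.

219.4667 Hz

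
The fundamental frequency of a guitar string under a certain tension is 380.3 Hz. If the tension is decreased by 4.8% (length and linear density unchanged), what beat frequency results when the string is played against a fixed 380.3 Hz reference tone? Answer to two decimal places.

9.24 Hz

For a string, f ∝ √T, so the new frequency is 380.3·√0.952 = 371.0606 Hz.
f_beat = |371.0606 − 380.3| = 9.24 Hz.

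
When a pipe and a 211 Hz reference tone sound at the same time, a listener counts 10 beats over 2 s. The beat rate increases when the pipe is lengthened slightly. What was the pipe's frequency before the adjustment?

Beat frequency = 10/2 = 5 Hz.
|f − 211| = 5, so the pipe was at either 206 Hz or 216 Hz.
A longer pipe has a lower fundamental; the adjustment lowers the pipe's frequency.
The beat rate rose, so the adjustment moved the pipe further from 211 Hz — it was already below the reference.

206 Hz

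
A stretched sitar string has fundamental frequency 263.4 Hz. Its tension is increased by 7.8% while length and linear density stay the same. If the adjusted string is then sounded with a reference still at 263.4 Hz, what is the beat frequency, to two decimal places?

For a string, f ∝ √T, so the new frequency is 263.4·√1.078 = 273.4797 Hz.
f_beat = |273.4797 − 263.4| = 10.08 Hz.

10.08 Hz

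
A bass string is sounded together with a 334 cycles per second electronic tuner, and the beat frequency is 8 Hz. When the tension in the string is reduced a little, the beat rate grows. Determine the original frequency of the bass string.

326 Hz

|f − 334| = 8, so the bass string was at either 326 Hz or 342 Hz.
Lower tension means lower frequency; the adjustment lowers the bass string's frequency.
The beat rate rose, so the adjustment moved the bass string further from 334 Hz — it was already below the reference.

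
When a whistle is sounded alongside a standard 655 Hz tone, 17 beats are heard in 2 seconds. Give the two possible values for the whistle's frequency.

Beat frequency = 17/2 = 8.5 Hz.
|f − 655| = 8.5, so f = 655 ± 8.5.

646.5 Hz or 663.5 Hz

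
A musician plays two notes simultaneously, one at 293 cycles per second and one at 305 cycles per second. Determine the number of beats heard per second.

12 Hz

f_beat = |f₁ − f₂|.
|293 − 305| = 12 Hz.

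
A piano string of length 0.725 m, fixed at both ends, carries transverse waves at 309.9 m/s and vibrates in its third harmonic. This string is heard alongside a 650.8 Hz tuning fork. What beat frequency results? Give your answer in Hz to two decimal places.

For a string fixed at both ends, f_n = n·v/(2L) = 3·309.9/(2·0.725) = 641.1724 Hz.
f_beat = |641.1724 − 650.8| = 9.63 Hz.

9.63 Hz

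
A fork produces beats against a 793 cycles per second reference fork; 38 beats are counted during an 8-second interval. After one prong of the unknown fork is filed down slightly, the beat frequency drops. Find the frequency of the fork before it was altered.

Beat frequency = 38/8 = 4.75 Hz.
|f − 793| = 4.75, so the fork was at either 788.25 Hz or 797.75 Hz.
Filing a prong removes mass and raises the fork's frequency; the adjustment raises the fork's frequency.
The beat rate fell, so the adjustment moved the fork toward 793 Hz — it must have started below the reference.

788.25 Hz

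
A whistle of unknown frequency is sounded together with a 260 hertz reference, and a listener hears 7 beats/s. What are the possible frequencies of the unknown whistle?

|f − 260| = 7, so f = 260 ± 7.

253 Hz or 267 Hz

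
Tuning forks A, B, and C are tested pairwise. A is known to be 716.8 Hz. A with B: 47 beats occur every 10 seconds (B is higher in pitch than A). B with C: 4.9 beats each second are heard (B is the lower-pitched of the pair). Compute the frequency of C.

A–B: Beat frequency = 47/10 = 4.7 Hz.
B is above A, so f_B = 716.8 + 4.7 = 721.5 Hz.
C is above B, so f_C = 721.5 + 4.9 = 726.4 Hz.

726.4 Hz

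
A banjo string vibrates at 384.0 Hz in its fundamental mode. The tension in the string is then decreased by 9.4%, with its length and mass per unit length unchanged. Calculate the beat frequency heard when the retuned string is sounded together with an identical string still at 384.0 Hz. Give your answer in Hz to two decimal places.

For a string, f ∝ √T, so the new frequency is 384.0·√0.906 = 365.5067 Hz.
f_beat = |365.5067 − 384.0| = 18.49 Hz.

18.49 Hz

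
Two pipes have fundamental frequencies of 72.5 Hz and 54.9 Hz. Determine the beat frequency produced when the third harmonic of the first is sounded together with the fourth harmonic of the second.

2.1 Hz

Third harmonic of the first: 3·72.5 = 217.5 Hz.
Fourth harmonic of the second: 4·54.9 = 219.6 Hz.
f_beat = |217.5 − 219.6| = 2.1 Hz.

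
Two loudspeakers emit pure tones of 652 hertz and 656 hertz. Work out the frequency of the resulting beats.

f_beat = |f₁ − f₂|.
|652 − 656| = 4 Hz.

4 Hz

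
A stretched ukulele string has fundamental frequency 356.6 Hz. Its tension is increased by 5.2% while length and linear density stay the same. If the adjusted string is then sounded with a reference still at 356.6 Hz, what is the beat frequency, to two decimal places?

9.15 Hz

For a string, f ∝ √T, so the new frequency is 356.6·√1.052 = 365.7541 Hz.
f_beat = |365.7541 − 356.6| = 9.15 Hz.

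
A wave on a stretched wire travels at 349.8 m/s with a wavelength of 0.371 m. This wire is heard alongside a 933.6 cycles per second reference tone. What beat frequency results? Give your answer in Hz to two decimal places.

Source frequency f = v/λ = 349.8/0.371 = 942.8571 Hz.
f_beat = |942.8571 − 933.6| = 9.26 Hz.

9.26 Hz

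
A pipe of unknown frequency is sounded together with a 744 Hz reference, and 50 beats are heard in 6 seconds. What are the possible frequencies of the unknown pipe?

Beat frequency = 50/6 = 8.3333 Hz.
|f − 744| = 8.3333, so f = 744 ± 8.3333.

735.6667 Hz or 752.3333 Hz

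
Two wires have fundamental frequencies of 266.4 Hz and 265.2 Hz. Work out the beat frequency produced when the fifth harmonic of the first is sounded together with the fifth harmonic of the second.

Fifth harmonic of the first: 5·266.4 = 1332.0 Hz.
Fifth harmonic of the second: 5·265.2 = 1326.0 Hz.
f_beat = |1332.0 − 1326.0| = 6.0 Hz.

6.0 Hz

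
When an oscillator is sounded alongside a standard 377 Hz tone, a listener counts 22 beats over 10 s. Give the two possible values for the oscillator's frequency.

Beat frequency = 22/10 = 2.2 Hz.
|f − 377| = 2.2, so f = 377 ± 2.2.

374.8 Hz or 379.2 Hz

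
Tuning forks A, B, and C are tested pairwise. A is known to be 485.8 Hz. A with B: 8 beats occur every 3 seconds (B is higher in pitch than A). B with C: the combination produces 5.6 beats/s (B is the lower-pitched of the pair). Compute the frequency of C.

494.0667 Hz

A–B: Beat frequency = 8/3 = 2.6667 Hz.
B is above A, so f_B = 485.8 + 2.6667 = 488.4667 Hz.
C is above B, so f_C = 488.4667 + 5.6 = 494.0667 Hz.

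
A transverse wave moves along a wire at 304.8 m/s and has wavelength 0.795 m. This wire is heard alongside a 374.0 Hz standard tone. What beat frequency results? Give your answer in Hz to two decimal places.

9.40 Hz

Source frequency f = v/λ = 304.8/0.795 = 383.3962 Hz.
f_beat = |383.3962 − 374.0| = 9.40 Hz.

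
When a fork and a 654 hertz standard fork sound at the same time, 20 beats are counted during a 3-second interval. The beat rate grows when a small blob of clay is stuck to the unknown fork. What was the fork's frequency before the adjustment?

Beat frequency = 20/3 = 6.6667 Hz.
|f − 654| = 6.6667, so the fork was at either 647.3333 Hz or 660.6667 Hz.
Adding mass to a fork lowers its frequency; the adjustment lowers the fork's frequency.
The beat rate rose, so the adjustment moved the fork further from 654 Hz — it was already below the reference.

647.3333 Hz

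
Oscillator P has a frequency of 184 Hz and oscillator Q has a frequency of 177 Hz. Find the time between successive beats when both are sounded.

0.143 s

f_beat = |184 − 177| = 7 Hz.
Beat period T = 1 / f_beat = 1 / 7 s.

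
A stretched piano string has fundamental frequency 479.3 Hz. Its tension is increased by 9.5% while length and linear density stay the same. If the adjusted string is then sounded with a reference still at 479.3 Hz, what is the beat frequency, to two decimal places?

For a string, f ∝ √T, so the new frequency is 479.3·√1.095 = 501.5503 Hz.
f_beat = |501.5503 − 479.3| = 22.25 Hz.

22.25 Hz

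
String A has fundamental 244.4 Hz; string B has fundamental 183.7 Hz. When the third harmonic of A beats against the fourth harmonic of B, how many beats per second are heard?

1.6 Hz

Third harmonic of the first: 3·244.4 = 733.2 Hz.
Fourth harmonic of the second: 4·183.7 = 734.8 Hz.
f_beat = |733.2 − 734.8| = 1.6 Hz.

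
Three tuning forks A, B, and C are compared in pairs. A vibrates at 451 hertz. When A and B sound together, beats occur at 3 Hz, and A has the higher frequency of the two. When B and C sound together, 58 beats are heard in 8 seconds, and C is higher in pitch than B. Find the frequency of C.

455.25 Hz

B is below A, so f_B = 451 − 3 = 448 Hz.
B–C: Beat frequency = 58/8 = 7.25 Hz.
C is above B, so f_C = 448 + 7.25 = 455.25 Hz.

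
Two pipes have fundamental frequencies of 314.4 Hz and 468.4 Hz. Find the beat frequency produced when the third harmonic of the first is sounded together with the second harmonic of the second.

Third harmonic of the first: 3·314.4 = 943.2 Hz.
Second harmonic of the second: 2·468.4 = 936.8 Hz.
f_beat = |943.2 − 936.8| = 6.4 Hz.

6.4 Hz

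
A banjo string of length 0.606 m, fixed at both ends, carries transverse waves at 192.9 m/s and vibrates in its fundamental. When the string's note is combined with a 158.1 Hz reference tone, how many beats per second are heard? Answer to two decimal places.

1.06 Hz

For a string fixed at both ends, f_n = n·v/(2L) = 1·192.9/(2·0.606) = 159.1584 Hz.
f_beat = |159.1584 − 158.1| = 1.06 Hz.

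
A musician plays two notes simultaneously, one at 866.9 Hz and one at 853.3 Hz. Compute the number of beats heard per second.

13.6 Hz

Beats arise from superposition of two nearby frequencies; the beat rate is |f₁ − f₂|.
|866.9 − 853.3| = 13.6 Hz.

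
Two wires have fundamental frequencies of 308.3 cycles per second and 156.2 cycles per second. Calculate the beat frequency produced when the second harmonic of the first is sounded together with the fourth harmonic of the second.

Second harmonic of the first: 2·308.3 = 616.6 Hz.
Fourth harmonic of the second: 4·156.2 = 624.8 Hz.
f_beat = |616.6 − 624.8| = 8.2 Hz.

8.2 Hz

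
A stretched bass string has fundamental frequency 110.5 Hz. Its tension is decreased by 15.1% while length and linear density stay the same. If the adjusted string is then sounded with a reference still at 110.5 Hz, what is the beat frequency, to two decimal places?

For a string, f ∝ √T, so the new frequency is 110.5·√0.849 = 101.8160 Hz.
f_beat = |101.8160 − 110.5| = 8.68 Hz.

8.68 Hz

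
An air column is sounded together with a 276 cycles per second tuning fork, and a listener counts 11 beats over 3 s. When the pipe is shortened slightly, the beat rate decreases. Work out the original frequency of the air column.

Beat frequency = 11/3 = 3.6667 Hz.
|f − 276| = 3.6667, so the air column was at either 272.3333 Hz or 279.6667 Hz.
A shorter pipe has a higher fundamental; the adjustment raises the air column's frequency.
The beat rate fell, so the adjustment moved the air column toward 276 Hz — it must have started below the reference.

272.3333 Hz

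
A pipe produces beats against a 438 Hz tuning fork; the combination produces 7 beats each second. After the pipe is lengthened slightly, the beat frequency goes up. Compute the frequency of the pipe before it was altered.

|f − 438| = 7, so the pipe was at either 431 Hz or 445 Hz.
A longer pipe has a lower fundamental; the adjustment lowers the pipe's frequency.
The beat rate rose, so the adjustment moved the pipe further from 438 Hz — it was already below the reference.

431 Hz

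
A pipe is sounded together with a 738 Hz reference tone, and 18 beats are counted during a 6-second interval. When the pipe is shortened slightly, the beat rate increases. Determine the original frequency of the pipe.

741 Hz

Beat frequency = 18/6 = 3 Hz.
|f − 738| = 3, so the pipe was at either 735 Hz or 741 Hz.
A shorter pipe has a higher fundamental; the adjustment raises the pipe's frequency.
The beat rate rose, so the adjustment moved the pipe further from 738 Hz — it was already above the reference.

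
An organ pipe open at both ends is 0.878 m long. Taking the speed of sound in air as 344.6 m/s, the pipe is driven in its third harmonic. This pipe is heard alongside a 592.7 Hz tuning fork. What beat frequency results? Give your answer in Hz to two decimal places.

3.98 Hz

Open pipe: f_n = n·v/(2L) = 3·344.6/(2·0.878) = 588.7244 Hz.
f_beat = |588.7244 − 592.7| = 3.98 Hz.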